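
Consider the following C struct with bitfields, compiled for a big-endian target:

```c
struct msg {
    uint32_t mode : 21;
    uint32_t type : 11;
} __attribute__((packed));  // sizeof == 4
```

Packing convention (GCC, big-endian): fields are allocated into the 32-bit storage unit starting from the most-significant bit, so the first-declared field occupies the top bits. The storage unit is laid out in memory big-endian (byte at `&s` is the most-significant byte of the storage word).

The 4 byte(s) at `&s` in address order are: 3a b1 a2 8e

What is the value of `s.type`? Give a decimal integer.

654

[0]=0x3a [1]=0xb1 [2]=0xa2 [3]=0x8e (big-endian) → word 0x3ab1a28e
mode [11+:21] = (word>>11) & 0x1fffff = 480820
type [0+:11] = (word>>0) & 0x7ff = 654  ←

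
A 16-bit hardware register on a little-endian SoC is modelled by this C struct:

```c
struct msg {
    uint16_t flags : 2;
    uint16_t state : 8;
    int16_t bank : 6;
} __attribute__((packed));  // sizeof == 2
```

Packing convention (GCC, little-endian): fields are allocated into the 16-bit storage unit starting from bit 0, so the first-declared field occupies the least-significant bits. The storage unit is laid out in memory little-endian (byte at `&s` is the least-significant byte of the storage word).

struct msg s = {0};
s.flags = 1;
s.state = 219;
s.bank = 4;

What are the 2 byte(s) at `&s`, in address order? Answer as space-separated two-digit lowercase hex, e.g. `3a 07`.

[0+:2] flags=1 & 0x3 = 0x1; word=0x0001
[2+:8] state=219 & 0xff = 0xdb; word=0x036d
[10+:6] bank=4 & 0x3f = 0x4; word=0x136d
word = 0x136d → little-endian bytes:
  [0]=0x6d  [1]=0x13

6d 13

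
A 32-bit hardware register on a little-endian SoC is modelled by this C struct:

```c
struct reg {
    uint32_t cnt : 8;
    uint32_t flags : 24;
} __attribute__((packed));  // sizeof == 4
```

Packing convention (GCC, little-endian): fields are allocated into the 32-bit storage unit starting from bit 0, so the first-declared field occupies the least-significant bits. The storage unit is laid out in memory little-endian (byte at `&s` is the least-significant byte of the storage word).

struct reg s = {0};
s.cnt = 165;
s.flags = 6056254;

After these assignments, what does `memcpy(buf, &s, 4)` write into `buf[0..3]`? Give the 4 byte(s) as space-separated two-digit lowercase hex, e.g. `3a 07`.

cnt (8b) val=165 bits=0xa5 at bit 0: 0x000000a5
flags (24b) val=6056254 bits=0x5c693e at bit 8: 0x5c693ea5
word = 0x5c693ea5 → little-endian bytes:
  [0]=0xa5  [1]=0x3e  [2]=0x69  [3]=0x5c

a5 3e 69 5c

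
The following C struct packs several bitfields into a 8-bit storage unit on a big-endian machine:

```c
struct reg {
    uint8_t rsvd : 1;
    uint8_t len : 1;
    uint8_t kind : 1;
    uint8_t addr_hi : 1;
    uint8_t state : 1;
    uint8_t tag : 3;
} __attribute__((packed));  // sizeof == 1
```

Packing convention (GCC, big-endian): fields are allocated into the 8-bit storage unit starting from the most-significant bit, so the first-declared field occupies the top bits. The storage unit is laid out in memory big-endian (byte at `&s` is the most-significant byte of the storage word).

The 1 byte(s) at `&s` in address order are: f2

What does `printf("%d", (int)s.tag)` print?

2

[0]=0xf2 (big-endian) → word 0xf2
rsvd:1 @ bit 7 → (0xf2>>7)&0x1 = 0x1
len:1 @ bit 6 → (0xf2>>6)&0x1 = 0x1
kind:1 @ bit 5 → (0xf2>>5)&0x1 = 0x1
addr_hi:1 @ bit 4 → (0xf2>>4)&0x1 = 0x1
state:1 @ bit 3 → (0xf2>>3)&0x1 = 0x0
tag:3 @ bit 0 → (0xf2>>0)&0x7 = 0x2  ←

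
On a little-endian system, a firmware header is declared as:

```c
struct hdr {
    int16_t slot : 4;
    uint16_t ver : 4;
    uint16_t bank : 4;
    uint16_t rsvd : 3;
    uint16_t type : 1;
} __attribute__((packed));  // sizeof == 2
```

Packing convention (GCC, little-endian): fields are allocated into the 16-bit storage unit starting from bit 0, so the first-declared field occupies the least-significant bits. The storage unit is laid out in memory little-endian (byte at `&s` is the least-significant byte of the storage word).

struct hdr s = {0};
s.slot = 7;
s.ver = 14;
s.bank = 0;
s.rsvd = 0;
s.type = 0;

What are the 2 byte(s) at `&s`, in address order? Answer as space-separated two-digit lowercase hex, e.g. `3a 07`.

e7 00

slot:4 = 7 → 0x7 << 0 → word 0x0007
ver:4 = 14 → 0xe << 4 → word 0x00e7
bank:4 = 0 → 0x0 << 8 → word 0x00e7
rsvd:3 = 0 → 0x0 << 12 → word 0x00e7
type:1 = 0 → 0x0 << 15 → word 0x00e7
word = 0x00e7 → little-endian bytes:
  [0]=0xe7  [1]=0x00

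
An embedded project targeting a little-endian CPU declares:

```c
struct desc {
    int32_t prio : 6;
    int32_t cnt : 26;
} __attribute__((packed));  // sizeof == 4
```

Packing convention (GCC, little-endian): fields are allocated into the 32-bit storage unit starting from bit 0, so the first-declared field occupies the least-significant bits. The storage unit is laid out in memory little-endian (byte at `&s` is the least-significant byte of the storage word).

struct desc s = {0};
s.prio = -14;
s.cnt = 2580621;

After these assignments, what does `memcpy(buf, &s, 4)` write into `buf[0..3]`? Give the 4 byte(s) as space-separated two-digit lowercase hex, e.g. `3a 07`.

72 23 d8 09

prio (6b) val=-14 bits=0x32 at bit 0: 0x00000032
cnt (26b) val=2580621 bits=0x27608d at bit 6: 0x09d82372
word = 0x09d82372 → little-endian bytes:
  [0]=0x72  [1]=0x23  [2]=0xd8  [3]=0x09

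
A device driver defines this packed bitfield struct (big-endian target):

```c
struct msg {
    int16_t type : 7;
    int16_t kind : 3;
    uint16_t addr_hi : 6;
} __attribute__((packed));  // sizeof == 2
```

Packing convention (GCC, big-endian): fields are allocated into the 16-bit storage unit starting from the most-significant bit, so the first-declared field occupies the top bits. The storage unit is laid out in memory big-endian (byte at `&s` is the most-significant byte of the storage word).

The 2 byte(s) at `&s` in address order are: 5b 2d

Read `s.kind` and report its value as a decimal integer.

[0]=0x5b [1]=0x2d (big-endian) → word 0x5b2d
type [9+:7] = (word>>9) & 0x7f = 45
kind [6+:3] = (word>>6) & 0x7 = 4  ←
addr_hi [0+:6] = (word>>0) & 0x3f = 45
kind signed 3b, MSB=1: 4 - 8 = -4

-4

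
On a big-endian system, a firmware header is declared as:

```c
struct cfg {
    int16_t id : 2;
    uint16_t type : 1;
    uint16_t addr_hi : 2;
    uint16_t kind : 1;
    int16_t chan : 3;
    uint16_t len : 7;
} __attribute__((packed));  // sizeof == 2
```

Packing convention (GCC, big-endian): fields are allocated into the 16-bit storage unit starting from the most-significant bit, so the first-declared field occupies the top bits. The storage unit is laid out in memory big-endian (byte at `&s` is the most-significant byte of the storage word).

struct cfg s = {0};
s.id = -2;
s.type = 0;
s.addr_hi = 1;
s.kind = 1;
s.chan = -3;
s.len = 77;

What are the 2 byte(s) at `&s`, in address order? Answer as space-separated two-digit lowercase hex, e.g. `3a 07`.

8e cd

[14+:2] id=-2 & 0x3 = 0x2; word=0x8000
[13+:1] type=0 & 0x1 = 0x0; word=0x8000
[11+:2] addr_hi=1 & 0x3 = 0x1; word=0x8800
[10+:1] kind=1 & 0x1 = 0x1; word=0x8c00
[7+:3] chan=-3 & 0x7 = 0x5; word=0x8e80
[0+:7] len=77 & 0x7f = 0x4d; word=0x8ecd
word = 0x8ecd → big-endian bytes:
  [0]=0x8e  [1]=0xcd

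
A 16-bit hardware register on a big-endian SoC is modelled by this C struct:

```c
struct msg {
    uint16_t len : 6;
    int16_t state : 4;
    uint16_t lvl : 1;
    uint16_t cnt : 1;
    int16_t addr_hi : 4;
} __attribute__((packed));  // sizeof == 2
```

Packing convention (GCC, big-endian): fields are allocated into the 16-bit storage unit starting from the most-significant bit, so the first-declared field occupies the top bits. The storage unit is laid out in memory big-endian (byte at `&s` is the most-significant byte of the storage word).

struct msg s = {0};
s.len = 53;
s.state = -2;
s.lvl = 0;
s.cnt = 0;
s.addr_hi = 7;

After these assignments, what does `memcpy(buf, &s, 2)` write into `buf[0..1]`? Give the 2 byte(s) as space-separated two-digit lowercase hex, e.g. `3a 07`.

d7 87

[10+:6] len=53 & 0x3f = 0x35; word=0xd400
[6+:4] state=-2 & 0xf = 0xe; word=0xd780
[5+:1] lvl=0 & 0x1 = 0x0; word=0xd780
[4+:1] cnt=0 & 0x1 = 0x0; word=0xd780
[0+:4] addr_hi=7 & 0xf = 0x7; word=0xd787
word = 0xd787 → big-endian bytes:
  [0]=0xd7  [1]=0x87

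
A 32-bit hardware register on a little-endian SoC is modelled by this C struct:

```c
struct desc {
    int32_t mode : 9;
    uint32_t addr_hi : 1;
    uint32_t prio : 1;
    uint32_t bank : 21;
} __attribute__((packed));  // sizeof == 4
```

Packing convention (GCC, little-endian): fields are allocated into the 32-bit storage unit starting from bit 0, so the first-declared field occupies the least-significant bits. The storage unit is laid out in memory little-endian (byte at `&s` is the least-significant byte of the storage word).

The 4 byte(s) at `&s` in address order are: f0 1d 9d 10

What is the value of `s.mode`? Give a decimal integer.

-16

[0]=0xf0 [1]=0x1d [2]=0x9d [3]=0x10 (little-endian) → word 0x109d1df0
mode [0+:9] = (word>>0) & 0x1ff = 496  ←
addr_hi [9+:1] = (word>>9) & 0x1 = 0
prio [10+:1] = (word>>10) & 0x1 = 1
bank [11+:21] = (word>>11) & 0x1fffff = 136099
mode signed 9b, MSB=1: 496 - 512 = -16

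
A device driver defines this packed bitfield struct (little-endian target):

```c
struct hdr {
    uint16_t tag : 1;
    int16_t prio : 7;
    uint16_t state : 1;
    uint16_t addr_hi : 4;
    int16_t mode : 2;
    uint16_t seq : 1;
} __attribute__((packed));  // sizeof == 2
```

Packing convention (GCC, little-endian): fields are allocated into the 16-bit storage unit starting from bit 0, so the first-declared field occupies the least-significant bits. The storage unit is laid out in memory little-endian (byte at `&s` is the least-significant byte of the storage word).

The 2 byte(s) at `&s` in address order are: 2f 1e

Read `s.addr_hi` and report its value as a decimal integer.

[0]=0x2f [1]=0x1e (little-endian) → word 0x1e2f
tag:1 @ bit 0 → (0x1e2f>>0)&0x1 = 0x1
prio:7 @ bit 1 → (0x1e2f>>1)&0x7f = 0x17
state:1 @ bit 8 → (0x1e2f>>8)&0x1 = 0x0
addr_hi:4 @ bit 9 → (0x1e2f>>9)&0xf = 0xf  ←
mode:2 @ bit 13 → (0x1e2f>>13)&0x3 = 0x0
seq:1 @ bit 15 → (0x1e2f>>15)&0x1 = 0x0

15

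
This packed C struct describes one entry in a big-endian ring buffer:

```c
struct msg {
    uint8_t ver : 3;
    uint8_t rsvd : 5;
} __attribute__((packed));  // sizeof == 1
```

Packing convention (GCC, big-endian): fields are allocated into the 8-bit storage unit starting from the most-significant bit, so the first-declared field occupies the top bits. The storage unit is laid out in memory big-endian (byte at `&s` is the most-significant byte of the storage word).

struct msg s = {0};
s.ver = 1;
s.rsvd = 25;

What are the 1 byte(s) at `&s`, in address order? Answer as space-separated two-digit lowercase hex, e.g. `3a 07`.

ver:3 = 1 → 0x1 << 5 → word 0x20
rsvd:5 = 25 → 0x19 << 0 → word 0x39
word = 0x39 → big-endian bytes:
  [0]=0x39

39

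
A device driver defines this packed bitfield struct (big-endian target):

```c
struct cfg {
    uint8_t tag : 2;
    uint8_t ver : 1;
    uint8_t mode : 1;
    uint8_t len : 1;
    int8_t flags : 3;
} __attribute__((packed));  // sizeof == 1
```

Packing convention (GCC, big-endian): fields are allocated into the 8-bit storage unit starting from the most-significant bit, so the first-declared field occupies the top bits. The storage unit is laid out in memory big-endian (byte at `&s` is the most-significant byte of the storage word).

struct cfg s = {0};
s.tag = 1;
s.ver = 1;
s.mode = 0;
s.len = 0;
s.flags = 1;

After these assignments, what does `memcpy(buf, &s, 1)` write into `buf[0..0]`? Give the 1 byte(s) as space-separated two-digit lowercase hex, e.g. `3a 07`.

tag:2 = 1 → 0x1 << 6 → word 0x40
ver:1 = 1 → 0x1 << 5 → word 0x60
mode:1 = 0 → 0x0 << 4 → word 0x60
len:1 = 0 → 0x0 << 3 → word 0x60
flags:3 = 1 → 0x1 << 0 → word 0x61
word = 0x61 → big-endian bytes:
  [0]=0x61

61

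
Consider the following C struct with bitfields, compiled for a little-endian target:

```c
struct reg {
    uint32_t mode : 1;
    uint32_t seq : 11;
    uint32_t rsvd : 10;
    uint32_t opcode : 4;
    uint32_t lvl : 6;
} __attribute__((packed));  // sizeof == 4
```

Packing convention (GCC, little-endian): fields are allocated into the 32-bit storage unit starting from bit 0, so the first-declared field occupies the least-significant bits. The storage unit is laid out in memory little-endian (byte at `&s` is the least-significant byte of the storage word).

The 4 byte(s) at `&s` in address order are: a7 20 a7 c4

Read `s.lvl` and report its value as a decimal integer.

[0]=0xa7 [1]=0x20 [2]=0xa7 [3]=0xc4 (little-endian) → word 0xc4a720a7
mode [0+:1] = (word>>0) & 0x1 = 1
seq [1+:11] = (word>>1) & 0x7ff = 83
rsvd [12+:10] = (word>>12) & 0x3ff = 626
opcode [22+:4] = (word>>22) & 0xf = 2
lvl [26+:6] = (word>>26) & 0x3f = 49  ←

49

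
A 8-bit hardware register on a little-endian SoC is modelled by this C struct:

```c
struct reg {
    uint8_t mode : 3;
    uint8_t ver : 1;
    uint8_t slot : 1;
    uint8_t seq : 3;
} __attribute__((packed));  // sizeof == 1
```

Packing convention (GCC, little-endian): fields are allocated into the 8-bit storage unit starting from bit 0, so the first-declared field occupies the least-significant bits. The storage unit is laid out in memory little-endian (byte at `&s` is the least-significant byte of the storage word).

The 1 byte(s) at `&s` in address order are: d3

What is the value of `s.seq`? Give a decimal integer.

6

[0]=0xd3 (little-endian) → word 0xd3
mode:3 @ bit 0 → (0xd3>>0)&0x7 = 0x3
ver:1 @ bit 3 → (0xd3>>3)&0x1 = 0x0
slot:1 @ bit 4 → (0xd3>>4)&0x1 = 0x1
seq:3 @ bit 5 → (0xd3>>5)&0x7 = 0x6  ←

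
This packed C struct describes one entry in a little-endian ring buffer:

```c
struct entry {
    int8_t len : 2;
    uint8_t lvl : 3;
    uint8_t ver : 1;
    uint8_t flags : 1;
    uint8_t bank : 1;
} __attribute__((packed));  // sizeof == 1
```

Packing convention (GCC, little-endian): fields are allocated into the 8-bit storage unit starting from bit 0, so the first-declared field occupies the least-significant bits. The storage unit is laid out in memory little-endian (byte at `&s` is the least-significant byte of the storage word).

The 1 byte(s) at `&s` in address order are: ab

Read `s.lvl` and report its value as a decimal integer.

2

[0]=0xab (little-endian) → word 0xab
len:2 @ bit 0 → (0xab>>0)&0x3 = 0x3
lvl:3 @ bit 2 → (0xab>>2)&0x7 = 0x2  ←
ver:1 @ bit 5 → (0xab>>5)&0x1 = 0x1
flags:1 @ bit 6 → (0xab>>6)&0x1 = 0x0
bank:1 @ bit 7 → (0xab>>7)&0x1 = 0x1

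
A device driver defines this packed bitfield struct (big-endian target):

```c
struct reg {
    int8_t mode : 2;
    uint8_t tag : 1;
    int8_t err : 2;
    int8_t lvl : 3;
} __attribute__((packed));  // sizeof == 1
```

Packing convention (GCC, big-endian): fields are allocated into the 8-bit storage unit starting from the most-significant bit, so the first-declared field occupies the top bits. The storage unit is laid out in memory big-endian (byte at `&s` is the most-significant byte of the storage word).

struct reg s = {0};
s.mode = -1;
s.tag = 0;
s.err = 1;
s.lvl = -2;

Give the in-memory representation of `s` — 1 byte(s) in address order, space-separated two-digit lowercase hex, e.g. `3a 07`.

mode:2 = -1 → 0x3 << 6 → word 0xc0
tag:1 = 0 → 0x0 << 5 → word 0xc0
err:2 = 1 → 0x1 << 3 → word 0xc8
lvl:3 = -2 → 0x6 << 0 → word 0xce
word = 0xce → big-endian bytes:
  [0]=0xce

ce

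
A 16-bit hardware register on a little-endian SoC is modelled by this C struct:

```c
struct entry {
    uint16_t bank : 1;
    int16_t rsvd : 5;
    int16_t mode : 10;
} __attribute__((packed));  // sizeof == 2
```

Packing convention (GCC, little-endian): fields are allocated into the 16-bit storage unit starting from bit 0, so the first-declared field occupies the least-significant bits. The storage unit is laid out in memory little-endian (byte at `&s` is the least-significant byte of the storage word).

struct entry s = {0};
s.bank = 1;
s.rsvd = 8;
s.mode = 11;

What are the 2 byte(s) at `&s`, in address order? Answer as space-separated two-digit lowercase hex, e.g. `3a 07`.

bank:1 = 1 → 0x1 << 0 → word 0x0001
rsvd:5 = 8 → 0x8 << 1 → word 0x0011
mode:10 = 11 → 0xb << 6 → word 0x02d1
word = 0x02d1 → little-endian bytes:
  [0]=0xd1  [1]=0x02

d1 02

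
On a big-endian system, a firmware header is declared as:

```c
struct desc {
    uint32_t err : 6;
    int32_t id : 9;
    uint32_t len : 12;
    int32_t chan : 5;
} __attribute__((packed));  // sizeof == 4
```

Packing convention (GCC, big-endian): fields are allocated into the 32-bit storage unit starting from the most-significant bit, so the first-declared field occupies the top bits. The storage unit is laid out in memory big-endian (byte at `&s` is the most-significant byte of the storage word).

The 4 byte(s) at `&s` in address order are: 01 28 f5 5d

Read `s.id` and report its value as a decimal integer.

148

[0]=0x01 [1]=0x28 [2]=0xf5 [3]=0x5d (big-endian) → word 0x0128f55d
err:6 @ bit 26 → (0x0128f55d>>26)&0x3f = 0x0
id:9 @ bit 17 → (0x0128f55d>>17)&0x1ff = 0x94  ←
len:12 @ bit 5 → (0x0128f55d>>5)&0xfff = 0x7aa
chan:5 @ bit 0 → (0x0128f55d>>0)&0x1f = 0x1d
id signed 9b, MSB=0: value = 148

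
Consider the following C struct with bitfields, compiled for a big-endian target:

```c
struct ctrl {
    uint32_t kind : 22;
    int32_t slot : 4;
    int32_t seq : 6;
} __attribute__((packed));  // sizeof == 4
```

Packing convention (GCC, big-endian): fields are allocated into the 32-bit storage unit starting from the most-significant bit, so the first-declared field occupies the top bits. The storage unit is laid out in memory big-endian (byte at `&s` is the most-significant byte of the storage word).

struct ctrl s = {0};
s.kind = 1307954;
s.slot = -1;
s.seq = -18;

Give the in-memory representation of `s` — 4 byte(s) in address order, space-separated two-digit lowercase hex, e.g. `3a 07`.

4f d4 cb ee

kind:22 = 1307954 → 0x13f532 << 10 → word 0x4fd4c800
slot:4 = -1 → 0xf << 6 → word 0x4fd4cbc0
seq:6 = -18 → 0x2e << 0 → word 0x4fd4cbee
word = 0x4fd4cbee → big-endian bytes:
  [0]=0x4f  [1]=0xd4  [2]=0xcb  [3]=0xee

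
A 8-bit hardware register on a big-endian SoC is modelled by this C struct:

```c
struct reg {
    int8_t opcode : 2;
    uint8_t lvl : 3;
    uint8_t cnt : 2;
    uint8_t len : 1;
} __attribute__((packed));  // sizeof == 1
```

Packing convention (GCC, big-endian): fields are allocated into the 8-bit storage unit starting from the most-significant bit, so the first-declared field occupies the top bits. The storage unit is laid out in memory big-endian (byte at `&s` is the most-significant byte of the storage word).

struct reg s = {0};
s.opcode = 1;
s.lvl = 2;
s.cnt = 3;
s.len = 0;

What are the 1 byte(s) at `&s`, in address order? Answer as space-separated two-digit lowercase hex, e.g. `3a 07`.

56

opcode (2b) val=1 bits=0x1 at bit 6: 0x40
lvl (3b) val=2 bits=0x2 at bit 3: 0x50
cnt (2b) val=3 bits=0x3 at bit 1: 0x56
len (1b) val=0 bits=0x0 at bit 0: 0x56
word = 0x56 → big-endian bytes:
  [0]=0x56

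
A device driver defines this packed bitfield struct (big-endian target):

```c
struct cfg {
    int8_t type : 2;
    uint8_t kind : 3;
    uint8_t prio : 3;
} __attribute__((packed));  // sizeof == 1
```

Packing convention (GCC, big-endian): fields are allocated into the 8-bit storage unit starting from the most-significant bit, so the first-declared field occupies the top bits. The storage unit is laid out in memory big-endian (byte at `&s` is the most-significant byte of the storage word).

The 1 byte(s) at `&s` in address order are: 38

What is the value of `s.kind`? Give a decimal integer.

[0]=0x38 (big-endian) → word 0x38
type [6+:2] = (word>>6) & 0x3 = 0
kind [3+:3] = (word>>3) & 0x7 = 7  ←
prio [0+:3] = (word>>0) & 0x7 = 0

7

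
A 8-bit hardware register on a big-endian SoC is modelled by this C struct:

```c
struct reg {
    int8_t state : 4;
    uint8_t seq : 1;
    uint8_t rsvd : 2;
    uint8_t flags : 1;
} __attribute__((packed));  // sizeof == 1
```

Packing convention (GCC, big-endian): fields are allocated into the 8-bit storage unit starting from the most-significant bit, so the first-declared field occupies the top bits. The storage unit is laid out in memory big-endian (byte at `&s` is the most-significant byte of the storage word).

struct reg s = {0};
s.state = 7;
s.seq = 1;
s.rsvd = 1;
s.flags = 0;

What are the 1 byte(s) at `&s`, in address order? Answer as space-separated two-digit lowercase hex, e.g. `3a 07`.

state (4b) val=7 bits=0x7 at bit 4: 0x70
seq (1b) val=1 bits=0x1 at bit 3: 0x78
rsvd (2b) val=1 bits=0x1 at bit 1: 0x7a
flags (1b) val=0 bits=0x0 at bit 0: 0x7a
word = 0x7a → big-endian bytes:
  [0]=0x7a

7a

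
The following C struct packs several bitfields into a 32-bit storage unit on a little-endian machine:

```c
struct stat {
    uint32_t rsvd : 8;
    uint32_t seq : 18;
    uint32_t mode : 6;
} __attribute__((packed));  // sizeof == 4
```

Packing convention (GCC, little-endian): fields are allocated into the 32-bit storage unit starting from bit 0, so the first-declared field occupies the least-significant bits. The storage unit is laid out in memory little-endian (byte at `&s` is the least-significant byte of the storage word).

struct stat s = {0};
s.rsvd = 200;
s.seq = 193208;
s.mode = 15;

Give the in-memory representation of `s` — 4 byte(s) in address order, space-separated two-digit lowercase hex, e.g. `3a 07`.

c8 b8 f2 3e

rsvd:8 = 200 → 0xc8 << 0 → word 0x000000c8
seq:18 = 193208 → 0x2f2b8 << 8 → word 0x02f2b8c8
mode:6 = 15 → 0xf << 26 → word 0x3ef2b8c8
word = 0x3ef2b8c8 → little-endian bytes:
  [0]=0xc8  [1]=0xb8  [2]=0xf2  [3]=0x3e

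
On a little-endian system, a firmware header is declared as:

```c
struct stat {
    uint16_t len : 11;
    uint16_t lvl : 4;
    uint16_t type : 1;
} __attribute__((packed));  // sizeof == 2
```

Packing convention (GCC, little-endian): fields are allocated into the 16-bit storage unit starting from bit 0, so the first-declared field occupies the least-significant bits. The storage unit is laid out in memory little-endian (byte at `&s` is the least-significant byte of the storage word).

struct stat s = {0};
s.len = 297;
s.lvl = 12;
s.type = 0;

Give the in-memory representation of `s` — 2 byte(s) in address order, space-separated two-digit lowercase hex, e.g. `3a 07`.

29 61

len (11b) val=297 bits=0x129 at bit 0: 0x0129
lvl (4b) val=12 bits=0xc at bit 11: 0x6129
type (1b) val=0 bits=0x0 at bit 15: 0x6129
word = 0x6129 → little-endian bytes:
  [0]=0x29  [1]=0x61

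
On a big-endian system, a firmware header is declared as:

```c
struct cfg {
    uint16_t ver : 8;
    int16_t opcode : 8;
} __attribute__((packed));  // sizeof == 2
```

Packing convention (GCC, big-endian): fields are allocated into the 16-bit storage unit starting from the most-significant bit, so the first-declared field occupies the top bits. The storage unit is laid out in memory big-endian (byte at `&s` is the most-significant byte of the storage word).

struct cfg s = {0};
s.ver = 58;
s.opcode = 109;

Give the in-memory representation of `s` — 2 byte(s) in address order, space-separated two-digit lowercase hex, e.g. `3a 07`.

3a 6d

ver:8 = 58 → 0x3a << 8 → word 0x3a00
opcode:8 = 109 → 0x6d << 0 → word 0x3a6d
word = 0x3a6d → big-endian bytes:
  [0]=0x3a  [1]=0x6d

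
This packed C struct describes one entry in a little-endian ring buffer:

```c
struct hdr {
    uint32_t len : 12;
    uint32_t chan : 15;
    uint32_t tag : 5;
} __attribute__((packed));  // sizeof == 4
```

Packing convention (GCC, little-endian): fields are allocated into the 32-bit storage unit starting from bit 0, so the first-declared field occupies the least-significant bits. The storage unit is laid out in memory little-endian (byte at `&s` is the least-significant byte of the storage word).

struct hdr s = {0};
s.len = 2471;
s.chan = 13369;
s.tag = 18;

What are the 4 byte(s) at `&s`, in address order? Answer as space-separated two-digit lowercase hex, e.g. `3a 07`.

len (12b) val=2471 bits=0x9a7 at bit 0: 0x000009a7
chan (15b) val=13369 bits=0x3439 at bit 12: 0x034399a7
tag (5b) val=18 bits=0x12 at bit 27: 0x934399a7
word = 0x934399a7 → little-endian bytes:
  [0]=0xa7  [1]=0x99  [2]=0x43  [3]=0x93

a7 99 43 93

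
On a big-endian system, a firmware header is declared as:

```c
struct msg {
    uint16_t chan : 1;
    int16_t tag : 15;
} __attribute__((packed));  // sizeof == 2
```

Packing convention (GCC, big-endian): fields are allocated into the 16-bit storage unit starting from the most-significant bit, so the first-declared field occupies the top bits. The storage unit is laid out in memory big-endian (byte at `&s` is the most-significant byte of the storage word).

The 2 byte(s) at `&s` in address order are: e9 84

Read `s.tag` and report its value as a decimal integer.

[0]=0xe9 [1]=0x84 (big-endian) → word 0xe984
chan:1 @ bit 15 → (0xe984>>15)&0x1 = 0x1
tag:15 @ bit 0 → (0xe984>>0)&0x7fff = 0x6984  ←
tag signed 15b, MSB=1: 27012 - 32768 = -5756

-5756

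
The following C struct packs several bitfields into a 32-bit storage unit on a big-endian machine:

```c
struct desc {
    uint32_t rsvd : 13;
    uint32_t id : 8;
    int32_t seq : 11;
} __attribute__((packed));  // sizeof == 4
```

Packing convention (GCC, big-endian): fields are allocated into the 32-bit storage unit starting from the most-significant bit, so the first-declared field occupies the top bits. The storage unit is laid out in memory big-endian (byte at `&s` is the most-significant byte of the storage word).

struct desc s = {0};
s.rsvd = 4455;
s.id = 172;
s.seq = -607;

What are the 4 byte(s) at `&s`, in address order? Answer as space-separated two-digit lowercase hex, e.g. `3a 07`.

[19+:13] rsvd=4455 & 0x1fff = 0x1167; word=0x8b380000
[11+:8] id=172 & 0xff = 0xac; word=0x8b3d6000
[0+:11] seq=-607 & 0x7ff = 0x5a1; word=0x8b3d65a1
word = 0x8b3d65a1 → big-endian bytes:
  [0]=0x8b  [1]=0x3d  [2]=0x65  [3]=0xa1

8b 3d 65 a1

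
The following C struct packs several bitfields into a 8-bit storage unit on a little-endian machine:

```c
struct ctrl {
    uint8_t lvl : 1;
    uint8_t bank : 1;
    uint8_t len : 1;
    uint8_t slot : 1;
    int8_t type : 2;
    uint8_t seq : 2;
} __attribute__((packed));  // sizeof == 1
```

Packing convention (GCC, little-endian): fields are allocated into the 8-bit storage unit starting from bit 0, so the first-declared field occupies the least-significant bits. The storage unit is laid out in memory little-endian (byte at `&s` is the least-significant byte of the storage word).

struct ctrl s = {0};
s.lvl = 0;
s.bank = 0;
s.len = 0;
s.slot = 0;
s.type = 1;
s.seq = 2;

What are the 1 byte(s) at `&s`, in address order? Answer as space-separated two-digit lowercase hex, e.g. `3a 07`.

lvl (1b) val=0 bits=0x0 at bit 0: 0x00
bank (1b) val=0 bits=0x0 at bit 1: 0x00
len (1b) val=0 bits=0x0 at bit 2: 0x00
slot (1b) val=0 bits=0x0 at bit 3: 0x00
type (2b) val=1 bits=0x1 at bit 4: 0x10
seq (2b) val=2 bits=0x2 at bit 6: 0x90
word = 0x90 → little-endian bytes:
  [0]=0x90

90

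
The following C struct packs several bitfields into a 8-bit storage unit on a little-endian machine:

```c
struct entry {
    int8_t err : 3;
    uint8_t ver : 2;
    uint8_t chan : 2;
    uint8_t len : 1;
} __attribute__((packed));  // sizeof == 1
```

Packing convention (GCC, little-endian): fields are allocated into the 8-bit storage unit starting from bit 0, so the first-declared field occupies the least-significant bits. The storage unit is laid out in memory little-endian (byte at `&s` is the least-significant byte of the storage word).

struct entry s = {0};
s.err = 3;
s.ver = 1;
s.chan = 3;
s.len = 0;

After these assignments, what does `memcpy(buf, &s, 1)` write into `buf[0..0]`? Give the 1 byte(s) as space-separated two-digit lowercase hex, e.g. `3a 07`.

err (3b) val=3 bits=0x3 at bit 0: 0x03
ver (2b) val=1 bits=0x1 at bit 3: 0x0b
chan (2b) val=3 bits=0x3 at bit 5: 0x6b
len (1b) val=0 bits=0x0 at bit 7: 0x6b
word = 0x6b → little-endian bytes:
  [0]=0x6b

6b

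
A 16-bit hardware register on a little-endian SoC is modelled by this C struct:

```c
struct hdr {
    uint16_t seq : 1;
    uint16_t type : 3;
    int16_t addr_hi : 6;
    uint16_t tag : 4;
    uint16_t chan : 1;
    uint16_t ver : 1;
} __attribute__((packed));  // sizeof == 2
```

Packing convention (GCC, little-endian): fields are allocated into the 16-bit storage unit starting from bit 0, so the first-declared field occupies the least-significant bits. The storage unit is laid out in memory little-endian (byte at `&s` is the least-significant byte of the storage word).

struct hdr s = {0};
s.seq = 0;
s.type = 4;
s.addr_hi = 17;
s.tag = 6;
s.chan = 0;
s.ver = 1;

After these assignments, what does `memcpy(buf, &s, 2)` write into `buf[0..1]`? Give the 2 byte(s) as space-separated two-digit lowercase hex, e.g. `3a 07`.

seq (1b) val=0 bits=0x0 at bit 0: 0x0000
type (3b) val=4 bits=0x4 at bit 1: 0x0008
addr_hi (6b) val=17 bits=0x11 at bit 4: 0x0118
tag (4b) val=6 bits=0x6 at bit 10: 0x1918
chan (1b) val=0 bits=0x0 at bit 14: 0x1918
ver (1b) val=1 bits=0x1 at bit 15: 0x9918
word = 0x9918 → little-endian bytes:
  [0]=0x18  [1]=0x99

18 99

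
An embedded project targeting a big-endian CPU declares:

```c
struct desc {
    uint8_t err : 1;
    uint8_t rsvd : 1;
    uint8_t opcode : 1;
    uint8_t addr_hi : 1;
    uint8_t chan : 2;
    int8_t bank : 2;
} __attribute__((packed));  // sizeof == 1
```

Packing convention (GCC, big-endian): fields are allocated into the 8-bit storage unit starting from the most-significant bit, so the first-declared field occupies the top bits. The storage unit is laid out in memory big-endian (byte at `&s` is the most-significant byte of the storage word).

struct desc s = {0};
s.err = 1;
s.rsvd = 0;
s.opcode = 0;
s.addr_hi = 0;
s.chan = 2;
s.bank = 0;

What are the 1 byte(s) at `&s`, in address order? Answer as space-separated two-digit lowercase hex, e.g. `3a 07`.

[7+:1] err=1 & 0x1 = 0x1; word=0x80
[6+:1] rsvd=0 & 0x1 = 0x0; word=0x80
[5+:1] opcode=0 & 0x1 = 0x0; word=0x80
[4+:1] addr_hi=0 & 0x1 = 0x0; word=0x80
[2+:2] chan=2 & 0x3 = 0x2; word=0x88
[0+:2] bank=0 & 0x3 = 0x0; word=0x88
word = 0x88 → big-endian bytes:
  [0]=0x88

88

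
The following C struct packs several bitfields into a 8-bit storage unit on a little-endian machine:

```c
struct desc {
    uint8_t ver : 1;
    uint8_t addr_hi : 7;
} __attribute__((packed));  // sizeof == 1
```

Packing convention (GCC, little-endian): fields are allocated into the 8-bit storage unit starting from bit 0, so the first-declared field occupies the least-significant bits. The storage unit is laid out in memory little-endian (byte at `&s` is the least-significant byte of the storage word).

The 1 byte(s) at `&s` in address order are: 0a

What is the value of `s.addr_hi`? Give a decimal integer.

[0]=0x0a (little-endian) → word 0x0a
ver [0+:1] = (word>>0) & 0x1 = 0
addr_hi [1+:7] = (word>>1) & 0x7f = 5  ←

5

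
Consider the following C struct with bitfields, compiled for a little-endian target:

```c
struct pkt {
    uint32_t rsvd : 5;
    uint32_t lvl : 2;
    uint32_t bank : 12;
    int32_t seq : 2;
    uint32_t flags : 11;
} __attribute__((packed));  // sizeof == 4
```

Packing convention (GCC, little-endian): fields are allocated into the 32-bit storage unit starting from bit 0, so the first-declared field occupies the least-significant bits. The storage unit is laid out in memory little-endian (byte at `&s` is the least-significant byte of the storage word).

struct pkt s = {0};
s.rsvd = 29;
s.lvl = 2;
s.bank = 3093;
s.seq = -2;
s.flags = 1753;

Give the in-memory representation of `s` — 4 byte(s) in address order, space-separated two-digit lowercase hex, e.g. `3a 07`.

dd 0a 36 db

rsvd (5b) val=29 bits=0x1d at bit 0: 0x0000001d
lvl (2b) val=2 bits=0x2 at bit 5: 0x0000005d
bank (12b) val=3093 bits=0xc15 at bit 7: 0x00060add
seq (2b) val=-2 bits=0x2 at bit 19: 0x00160add
flags (11b) val=1753 bits=0x6d9 at bit 21: 0xdb360add
word = 0xdb360add → little-endian bytes:
  [0]=0xdd  [1]=0x0a  [2]=0x36  [3]=0xdb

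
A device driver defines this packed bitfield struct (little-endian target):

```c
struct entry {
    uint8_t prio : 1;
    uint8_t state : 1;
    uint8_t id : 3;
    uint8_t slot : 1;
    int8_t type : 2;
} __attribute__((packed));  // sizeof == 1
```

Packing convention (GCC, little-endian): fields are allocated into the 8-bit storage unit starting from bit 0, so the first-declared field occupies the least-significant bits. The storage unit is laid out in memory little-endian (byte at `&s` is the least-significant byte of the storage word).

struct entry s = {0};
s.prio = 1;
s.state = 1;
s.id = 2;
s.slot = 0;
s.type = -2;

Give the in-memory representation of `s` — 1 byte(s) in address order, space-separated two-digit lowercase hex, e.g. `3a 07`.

prio (1b) val=1 bits=0x1 at bit 0: 0x01
state (1b) val=1 bits=0x1 at bit 1: 0x03
id (3b) val=2 bits=0x2 at bit 2: 0x0b
slot (1b) val=0 bits=0x0 at bit 5: 0x0b
type (2b) val=-2 bits=0x2 at bit 6: 0x8b
word = 0x8b → little-endian bytes:
  [0]=0x8b

8b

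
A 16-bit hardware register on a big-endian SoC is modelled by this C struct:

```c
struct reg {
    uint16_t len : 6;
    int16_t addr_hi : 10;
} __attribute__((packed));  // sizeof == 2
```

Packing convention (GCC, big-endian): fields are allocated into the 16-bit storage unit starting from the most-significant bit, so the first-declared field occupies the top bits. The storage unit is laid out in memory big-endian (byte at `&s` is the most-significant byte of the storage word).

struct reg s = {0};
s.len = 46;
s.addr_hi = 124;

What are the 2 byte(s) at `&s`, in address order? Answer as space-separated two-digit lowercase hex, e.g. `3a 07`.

[10+:6] len=46 & 0x3f = 0x2e; word=0xb800
[0+:10] addr_hi=124 & 0x3ff = 0x7c; word=0xb87c
word = 0xb87c → big-endian bytes:
  [0]=0xb8  [1]=0x7c

b8 7c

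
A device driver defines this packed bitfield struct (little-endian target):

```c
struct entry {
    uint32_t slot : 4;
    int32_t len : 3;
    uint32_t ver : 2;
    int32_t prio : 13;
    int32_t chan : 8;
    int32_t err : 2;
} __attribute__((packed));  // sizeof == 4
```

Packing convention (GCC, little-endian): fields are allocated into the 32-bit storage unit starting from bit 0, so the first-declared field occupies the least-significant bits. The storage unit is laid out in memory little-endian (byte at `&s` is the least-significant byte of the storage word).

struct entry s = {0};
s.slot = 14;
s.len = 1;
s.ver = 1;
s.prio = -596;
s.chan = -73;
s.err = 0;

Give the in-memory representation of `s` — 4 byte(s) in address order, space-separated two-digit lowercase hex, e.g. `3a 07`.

9e 58 fb 2d

[0+:4] slot=14 & 0xf = 0xe; word=0x0000000e
[4+:3] len=1 & 0x7 = 0x1; word=0x0000001e
[7+:2] ver=1 & 0x3 = 0x1; word=0x0000009e
[9+:13] prio=-596 & 0x1fff = 0x1dac; word=0x003b589e
[22+:8] chan=-73 & 0xff = 0xb7; word=0x2dfb589e
[30+:2] err=0 & 0x3 = 0x0; word=0x2dfb589e
word = 0x2dfb589e → little-endian bytes:
  [0]=0x9e  [1]=0x58  [2]=0xfb  [3]=0x2d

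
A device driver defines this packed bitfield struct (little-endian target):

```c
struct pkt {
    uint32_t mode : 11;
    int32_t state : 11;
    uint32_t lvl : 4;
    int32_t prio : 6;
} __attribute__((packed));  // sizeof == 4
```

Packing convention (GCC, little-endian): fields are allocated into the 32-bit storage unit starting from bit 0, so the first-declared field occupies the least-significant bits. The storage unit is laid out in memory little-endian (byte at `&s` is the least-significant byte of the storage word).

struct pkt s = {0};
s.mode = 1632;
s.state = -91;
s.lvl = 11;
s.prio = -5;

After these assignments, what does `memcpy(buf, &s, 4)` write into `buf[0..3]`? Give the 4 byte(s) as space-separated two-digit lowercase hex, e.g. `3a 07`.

mode (11b) val=1632 bits=0x660 at bit 0: 0x00000660
state (11b) val=-91 bits=0x7a5 at bit 11: 0x003d2e60
lvl (4b) val=11 bits=0xb at bit 22: 0x02fd2e60
prio (6b) val=-5 bits=0x3b at bit 26: 0xeefd2e60
word = 0xeefd2e60 → little-endian bytes:
  [0]=0x60  [1]=0x2e  [2]=0xfd  [3]=0xee

60 2e fd ee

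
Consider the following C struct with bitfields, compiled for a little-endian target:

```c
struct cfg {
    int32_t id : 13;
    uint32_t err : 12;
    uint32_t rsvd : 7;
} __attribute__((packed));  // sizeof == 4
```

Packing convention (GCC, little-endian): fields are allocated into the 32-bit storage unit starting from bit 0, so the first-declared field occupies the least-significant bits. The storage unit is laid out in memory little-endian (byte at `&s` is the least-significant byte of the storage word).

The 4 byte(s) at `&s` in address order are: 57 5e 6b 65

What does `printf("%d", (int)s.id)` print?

[0]=0x57 [1]=0x5e [2]=0x6b [3]=0x65 (little-endian) → word 0x656b5e57
id [0+:13] = (word>>0) & 0x1fff = 7767  ←
err [13+:12] = (word>>13) & 0xfff = 2906
rsvd [25+:7] = (word>>25) & 0x7f = 50
id signed 13b, MSB=1: 7767 - 8192 = -425

-425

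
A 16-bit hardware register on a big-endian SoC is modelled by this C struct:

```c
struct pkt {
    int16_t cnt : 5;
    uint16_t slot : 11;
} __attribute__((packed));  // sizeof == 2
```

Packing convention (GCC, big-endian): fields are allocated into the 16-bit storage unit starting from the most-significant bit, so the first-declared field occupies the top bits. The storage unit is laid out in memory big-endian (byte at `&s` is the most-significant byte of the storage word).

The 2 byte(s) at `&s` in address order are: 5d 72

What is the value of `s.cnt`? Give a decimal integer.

[0]=0x5d [1]=0x72 (big-endian) → word 0x5d72
cnt [11+:5] = (word>>11) & 0x1f = 11  ←
slot [0+:11] = (word>>0) & 0x7ff = 1394
cnt signed 5b, MSB=0: value = 11

11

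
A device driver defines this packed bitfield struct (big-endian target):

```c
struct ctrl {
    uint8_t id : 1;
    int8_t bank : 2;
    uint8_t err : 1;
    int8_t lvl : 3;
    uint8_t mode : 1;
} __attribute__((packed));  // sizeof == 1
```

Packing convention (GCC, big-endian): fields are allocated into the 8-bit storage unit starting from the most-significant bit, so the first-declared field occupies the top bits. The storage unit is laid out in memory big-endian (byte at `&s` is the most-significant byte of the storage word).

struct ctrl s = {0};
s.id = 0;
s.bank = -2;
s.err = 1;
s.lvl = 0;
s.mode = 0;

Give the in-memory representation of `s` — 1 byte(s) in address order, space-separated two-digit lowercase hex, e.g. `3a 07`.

50

id (1b) val=0 bits=0x0 at bit 7: 0x00
bank (2b) val=-2 bits=0x2 at bit 5: 0x40
err (1b) val=1 bits=0x1 at bit 4: 0x50
lvl (3b) val=0 bits=0x0 at bit 1: 0x50
mode (1b) val=0 bits=0x0 at bit 0: 0x50
word = 0x50 → big-endian bytes:
  [0]=0x50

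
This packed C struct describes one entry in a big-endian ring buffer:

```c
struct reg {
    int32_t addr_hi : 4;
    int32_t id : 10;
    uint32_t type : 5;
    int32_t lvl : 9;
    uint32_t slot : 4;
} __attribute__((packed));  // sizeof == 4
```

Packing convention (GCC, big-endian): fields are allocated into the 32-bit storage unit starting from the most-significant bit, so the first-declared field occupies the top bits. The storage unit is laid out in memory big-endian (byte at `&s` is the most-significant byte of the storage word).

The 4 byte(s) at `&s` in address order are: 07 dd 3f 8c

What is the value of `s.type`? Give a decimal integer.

9

[0]=0x07 [1]=0xdd [2]=0x3f [3]=0x8c (big-endian) → word 0x07dd3f8c
addr_hi:4 @ bit 28 → (0x07dd3f8c>>28)&0xf = 0x0
id:10 @ bit 18 → (0x07dd3f8c>>18)&0x3ff = 0x1f7
type:5 @ bit 13 → (0x07dd3f8c>>13)&0x1f = 0x9  ←
lvl:9 @ bit 4 → (0x07dd3f8c>>4)&0x1ff = 0x1f8
slot:4 @ bit 0 → (0x07dd3f8c>>0)&0xf = 0xc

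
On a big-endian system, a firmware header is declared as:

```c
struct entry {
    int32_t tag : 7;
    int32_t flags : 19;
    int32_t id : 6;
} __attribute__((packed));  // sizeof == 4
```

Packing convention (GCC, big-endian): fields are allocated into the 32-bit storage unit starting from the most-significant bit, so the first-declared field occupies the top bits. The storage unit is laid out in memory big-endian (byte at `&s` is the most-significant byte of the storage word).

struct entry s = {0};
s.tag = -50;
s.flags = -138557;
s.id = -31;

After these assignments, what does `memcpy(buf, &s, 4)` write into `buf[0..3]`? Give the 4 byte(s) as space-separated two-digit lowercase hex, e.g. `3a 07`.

9d 78 b0 e1

[25+:7] tag=-50 & 0x7f = 0x4e; word=0x9c000000
[6+:19] flags=-138557 & 0x7ffff = 0x5e2c3; word=0x9d78b0c0
[0+:6] id=-31 & 0x3f = 0x21; word=0x9d78b0e1
word = 0x9d78b0e1 → big-endian bytes:
  [0]=0x9d  [1]=0x78  [2]=0xb0  [3]=0xe1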